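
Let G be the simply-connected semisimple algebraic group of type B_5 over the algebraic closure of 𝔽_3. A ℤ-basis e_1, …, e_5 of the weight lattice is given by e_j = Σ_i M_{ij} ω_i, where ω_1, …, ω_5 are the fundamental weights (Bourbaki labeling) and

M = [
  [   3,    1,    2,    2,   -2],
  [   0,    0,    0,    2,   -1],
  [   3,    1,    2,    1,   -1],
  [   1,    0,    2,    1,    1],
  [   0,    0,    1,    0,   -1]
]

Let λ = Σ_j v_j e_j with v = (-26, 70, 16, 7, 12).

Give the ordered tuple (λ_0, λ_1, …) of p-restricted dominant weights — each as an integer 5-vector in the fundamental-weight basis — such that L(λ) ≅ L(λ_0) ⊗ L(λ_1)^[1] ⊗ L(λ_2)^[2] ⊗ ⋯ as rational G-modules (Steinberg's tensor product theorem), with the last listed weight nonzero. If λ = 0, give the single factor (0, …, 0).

ω-coordinates c = M·v, v = (-26, 70, 16, 7, 12):
  c_1 = (3)·(-26) + 1·70 + 2·16 + 2·7 + (-2)·(12) = 14
  c_2 = (0)·(-26) + 0·70 + 0·16 + 2·7 + (-1)·(12) = 2
  c_3 = (3)·(-26) + 1·70 + 2·16 + 1·7 + (-1)·(12) = 19
  c_4 = (1)·(-26) + 0·70 + 2·16 + 1·7 + 1·12 = 25
  c_5 = (0)·(-26) + 0·70 + 1·16 + 0·7 + (-1)·(12) = 4
Base-3 expansion of each c_i:
  c_1 = 14 = 2·3^0 + 1·3^1 + 1·3^2
  c_2 = 2 = 2·3^0
  c_3 = 19 = 1·3^0 + 0·3^1 + 2·3^2
  c_4 = 25 = 1·3^0 + 2·3^1 + 2·3^2
  c_5 = 4 = 1·3^0 + 1·3^1
Factor λ_0 = (2, 2, 1, 1, 1)
Factor λ_1 = (1, 0, 0, 2, 1)
Factor λ_2 = (1, 0, 2, 2, 0)

((2, 2, 1, 1, 1), (1, 0, 0, 2, 1), (1, 0, 2, 2, 0))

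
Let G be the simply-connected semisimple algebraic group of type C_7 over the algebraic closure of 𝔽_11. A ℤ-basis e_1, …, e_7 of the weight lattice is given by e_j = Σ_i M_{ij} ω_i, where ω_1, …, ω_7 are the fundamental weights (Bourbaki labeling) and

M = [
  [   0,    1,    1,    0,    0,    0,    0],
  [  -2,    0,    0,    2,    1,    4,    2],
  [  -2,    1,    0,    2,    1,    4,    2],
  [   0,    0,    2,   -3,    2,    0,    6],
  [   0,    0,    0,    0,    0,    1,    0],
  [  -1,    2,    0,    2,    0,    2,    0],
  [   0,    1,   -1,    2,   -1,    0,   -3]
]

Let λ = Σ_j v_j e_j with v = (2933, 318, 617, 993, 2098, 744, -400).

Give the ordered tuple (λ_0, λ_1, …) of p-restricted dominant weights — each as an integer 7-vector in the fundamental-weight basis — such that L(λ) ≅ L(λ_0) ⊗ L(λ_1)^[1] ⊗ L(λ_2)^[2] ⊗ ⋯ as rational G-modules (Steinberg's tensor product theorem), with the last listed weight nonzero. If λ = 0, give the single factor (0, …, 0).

((0, 9, 8, 7, 7, 0, 8), (8, 2, 9, 4, 1, 8, 5), (7, 3, 5, 0, 6, 9, 6))

Compute c_i = Σ_j M_{ij} v_j with v = (2933, 318, 617, 993, 2098, 744, -400):
  c_1 = 0*2933 + 1*318 + 1*617 + 0*993 + 0*2098 + 0*744 + 0*-400 = 935
  c_2 = -2*2933 + 0*318 + 0*617 + 2*993 + 1*2098 + 4*744 + 2*-400 = 394
  c_3 = -2*2933 + 1*318 + 0*617 + 2*993 + 1*2098 + 4*744 + 2*-400 = 712
  c_4 = 0*2933 + 0*318 + 2*617 + -3*993 + 2*2098 + 0*744 + 6*-400 = 51
  c_5 = 0*2933 + 0*318 + 0*617 + 0*993 + 0*2098 + 1*744 + 0*-400 = 744
  c_6 = -1*2933 + 2*318 + 0*617 + 2*993 + 0*2098 + 2*744 + 0*-400 = 1177
  c_7 = 0*2933 + 1*318 + -1*617 + 2*993 + -1*2098 + 0*744 + -3*-400 = 789
p = 11; digits c_i = Σ_j d_{ij}·11^j, 0 ≤ d_{ij} < 11:
  c_1 = 935 = 0·11^0 + 8·11^1 + 7·11^2
  c_2 = 394 = 9·11^0 + 2·11^1 + 3·11^2
  c_3 = 712 = 8·11^0 + 9·11^1 + 5·11^2
  c_4 = 51 = 7·11^0 + 4·11^1
  c_5 = 744 = 7·11^0 + 1·11^1 + 6·11^2
  c_6 = 1177 = 0·11^0 + 8·11^1 + 9·11^2
  c_7 = 789 = 8·11^0 + 5·11^1 + 6·11^2
λ_0 = (0, 9, 8, 7, 7, 0, 8)
λ_1 = (8, 2, 9, 4, 1, 8, 5)
λ_2 = (7, 3, 5, 0, 6, 9, 6)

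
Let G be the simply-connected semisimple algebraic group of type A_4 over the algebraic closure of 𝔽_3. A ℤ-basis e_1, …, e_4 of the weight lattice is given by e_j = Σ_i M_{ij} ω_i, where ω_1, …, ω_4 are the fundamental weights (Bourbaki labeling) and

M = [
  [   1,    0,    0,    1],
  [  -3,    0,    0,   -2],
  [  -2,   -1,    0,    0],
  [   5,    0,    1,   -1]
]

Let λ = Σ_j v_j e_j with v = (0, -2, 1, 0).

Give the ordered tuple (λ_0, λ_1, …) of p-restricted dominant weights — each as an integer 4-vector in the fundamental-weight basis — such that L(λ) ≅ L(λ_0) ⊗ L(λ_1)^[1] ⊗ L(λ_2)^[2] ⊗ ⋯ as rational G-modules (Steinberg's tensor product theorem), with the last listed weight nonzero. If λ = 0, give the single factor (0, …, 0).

Change of basis e → ω: c = M·v where v = (0, -2, 1, 0):
  c_1 = 1·0 + (0)·(-2) + 0·1 + 1·0 = 0
  c_2 = (-3)·(0) + (0)·(-2) + 0·1 + (-2)·(0) = 0
  c_3 = (-2)·(0) + (-1)·(-2) + 0·1 + 0·0 = 2
  c_4 = 5·0 + (0)·(-2) + 1·1 + (-1)·(0) = 1
Base-3 expansion of each c_i:
  c_1 = 0
  c_2 = 0
  c_3 = 2 = 2·3^0
  c_4 = 1 = 1·3^0
λ_0 = (0, 0, 2, 1)

((0, 0, 2, 1),)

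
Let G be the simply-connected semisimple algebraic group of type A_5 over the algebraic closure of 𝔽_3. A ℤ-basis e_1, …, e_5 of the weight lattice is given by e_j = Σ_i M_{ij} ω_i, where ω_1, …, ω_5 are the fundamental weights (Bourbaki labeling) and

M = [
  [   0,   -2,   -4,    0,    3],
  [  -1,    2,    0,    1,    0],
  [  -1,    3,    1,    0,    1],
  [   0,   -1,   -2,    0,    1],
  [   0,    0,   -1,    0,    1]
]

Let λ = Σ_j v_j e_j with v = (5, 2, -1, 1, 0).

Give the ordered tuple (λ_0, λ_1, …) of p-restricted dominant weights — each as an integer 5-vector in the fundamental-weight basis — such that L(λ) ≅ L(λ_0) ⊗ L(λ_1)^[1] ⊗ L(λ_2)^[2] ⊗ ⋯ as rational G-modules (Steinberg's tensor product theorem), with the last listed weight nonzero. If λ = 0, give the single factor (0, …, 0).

Compute c_i = Σ_j M_{ij} v_j with v = (5, 2, -1, 1, 0):
  c_1 = (0)·(5) + (-2)·(2) + (-4)·(-1) + (0)·(1) + (3)·(0) = 0
  c_2 = (-1)·(5) + (2)·(2) + (0)·(-1) + (1)·(1) + (0)·(0) = 0
  c_3 = (-1)·(5) + (3)·(2) + (1)·(-1) + (0)·(1) + (1)·(0) = 0
  c_4 = (0)·(5) + (-1)·(2) + (-2)·(-1) + (0)·(1) + (1)·(0) = 0
  c_5 = (0)·(5) + (0)·(2) + (-1)·(-1) + (0)·(1) + (1)·(0) = 1
Writing each c_i in base p = 3:
  c_1 = 0
  c_2 = 0
  c_3 = 0
  c_4 = 0
  c_5 = 1 = 1·3^0
p-restricted factor λ_0 = (0, 0, 0, 0, 1)

((0, 0, 0, 0, 1),)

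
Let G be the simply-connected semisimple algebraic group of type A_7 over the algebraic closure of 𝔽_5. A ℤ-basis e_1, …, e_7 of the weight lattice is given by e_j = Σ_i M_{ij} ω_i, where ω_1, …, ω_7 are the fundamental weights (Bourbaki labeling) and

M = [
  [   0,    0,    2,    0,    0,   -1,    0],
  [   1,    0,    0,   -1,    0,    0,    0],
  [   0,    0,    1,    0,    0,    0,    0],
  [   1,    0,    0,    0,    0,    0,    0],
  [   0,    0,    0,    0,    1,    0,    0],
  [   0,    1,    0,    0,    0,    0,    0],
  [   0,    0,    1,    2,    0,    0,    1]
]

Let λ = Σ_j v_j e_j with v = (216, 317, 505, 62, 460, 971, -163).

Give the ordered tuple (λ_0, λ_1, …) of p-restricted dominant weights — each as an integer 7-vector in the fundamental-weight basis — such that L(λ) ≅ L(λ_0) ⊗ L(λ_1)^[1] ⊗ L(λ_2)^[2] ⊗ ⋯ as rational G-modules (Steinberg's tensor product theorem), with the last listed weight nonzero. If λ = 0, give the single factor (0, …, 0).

((4, 4, 0, 1, 0, 2, 1), (2, 0, 1, 3, 2, 3, 3), (1, 1, 0, 3, 3, 2, 3), (0, 1, 4, 1, 3, 2, 3))

In the fundamental-weight basis, λ has coordinates c = M·v (v = (216, 317, 505, 62, 460, 971, -163)):
  c_1 = 0·216 + 0·317 + 2·505 + 0·62 + 0·460 + (-1)·(971) + (0)·(-163) = 39
  c_2 = 1·216 + 0·317 + 0·505 + (-1)·(62) + 0·460 + 0·971 + (0)·(-163) = 154
  c_3 = 0·216 + 0·317 + 1·505 + 0·62 + 0·460 + 0·971 + (0)·(-163) = 505
  c_4 = 1·216 + 0·317 + 0·505 + 0·62 + 0·460 + 0·971 + (0)·(-163) = 216
  c_5 = 0·216 + 0·317 + 0·505 + 0·62 + 1·460 + 0·971 + (0)·(-163) = 460
  c_6 = 0·216 + 1·317 + 0·505 + 0·62 + 0·460 + 0·971 + (0)·(-163) = 317
  c_7 = 0·216 + 0·317 + 1·505 + 2·62 + 0·460 + 0·971 + (1)·(-163) = 466
Base-5 expansion of each c_i:
  c_1 = 39 = 4·5^0 + 2·5^1 + 1·5^2
  c_2 = 154 = 4·5^0 + 0·5^1 + 1·5^2 + 1·5^3
  c_3 = 505 = 0·5^0 + 1·5^1 + 0·5^2 + 4·5^3
  c_4 = 216 = 1·5^0 + 3·5^1 + 3·5^2 + 1·5^3
  c_5 = 460 = 0·5^0 + 2·5^1 + 3·5^2 + 3·5^3
  c_6 = 317 = 2·5^0 + 3·5^1 + 2·5^2 + 2·5^3
  c_7 = 466 = 1·5^0 + 3·5^1 + 3·5^2 + 3·5^3
Factor λ_0 = (4, 4, 0, 1, 0, 2, 1)
Factor λ_1 = (2, 0, 1, 3, 2, 3, 3)
Factor λ_2 = (1, 1, 0, 3, 3, 2, 3)
Factor λ_3 = (0, 1, 4, 1, 3, 2, 3)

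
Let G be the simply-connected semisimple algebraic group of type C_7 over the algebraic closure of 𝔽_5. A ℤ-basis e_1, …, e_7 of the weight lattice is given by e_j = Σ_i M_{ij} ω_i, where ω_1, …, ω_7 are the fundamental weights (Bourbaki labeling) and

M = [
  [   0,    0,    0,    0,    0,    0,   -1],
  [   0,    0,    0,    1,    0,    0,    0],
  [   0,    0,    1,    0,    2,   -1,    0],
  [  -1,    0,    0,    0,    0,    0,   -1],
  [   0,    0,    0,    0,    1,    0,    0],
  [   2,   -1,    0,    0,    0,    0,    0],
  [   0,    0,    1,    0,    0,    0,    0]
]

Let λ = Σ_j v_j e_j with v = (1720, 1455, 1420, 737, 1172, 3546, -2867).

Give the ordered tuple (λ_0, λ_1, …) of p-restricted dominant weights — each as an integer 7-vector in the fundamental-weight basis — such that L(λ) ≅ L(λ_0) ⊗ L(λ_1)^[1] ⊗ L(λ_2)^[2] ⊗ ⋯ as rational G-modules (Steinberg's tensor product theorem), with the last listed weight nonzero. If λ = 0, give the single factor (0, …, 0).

((2, 2, 3, 2, 2, 0, 0), (3, 2, 3, 4, 4, 2, 4), (4, 4, 3, 0, 1, 4, 1), (2, 0, 1, 4, 4, 0, 1), (4, 1, 0, 1, 1, 3, 2))

In the fundamental-weight basis, λ has coordinates c = M·v (v = (1720, 1455, 1420, 737, 1172, 3546, -2867)):
  c_1 = 0*1720 + 0*1455 + 0*1420 + 0*737 + 0*1172 + 0*3546 + -1*-2867 = 2867
  c_2 = 0*1720 + 0*1455 + 0*1420 + 1*737 + 0*1172 + 0*3546 + 0*-2867 = 737
  c_3 = 0*1720 + 0*1455 + 1*1420 + 0*737 + 2*1172 + -1*3546 + 0*-2867 = 218
  c_4 = -1*1720 + 0*1455 + 0*1420 + 0*737 + 0*1172 + 0*3546 + -1*-2867 = 1147
  c_5 = 0*1720 + 0*1455 + 0*1420 + 0*737 + 1*1172 + 0*3546 + 0*-2867 = 1172
  c_6 = 2*1720 + -1*1455 + 0*1420 + 0*737 + 0*1172 + 0*3546 + 0*-2867 = 1985
  c_7 = 0*1720 + 0*1455 + 1*1420 + 0*737 + 0*1172 + 0*3546 + 0*-2867 = 1420
Base-5 expansion of each c_i:
  c_1 = 2867 = 2·5^0 + 3·5^1 + 4·5^2 + 2·5^3 + 4·5^4
  c_2 = 737 = 2·5^0 + 2·5^1 + 4·5^2 + 0·5^3 + 1·5^4
  c_3 = 218 = 3·5^0 + 3·5^1 + 3·5^2 + 1·5^3
  c_4 = 1147 = 2·5^0 + 4·5^1 + 0·5^2 + 4·5^3 + 1·5^4
  c_5 = 1172 = 2·5^0 + 4·5^1 + 1·5^2 + 4·5^3 + 1·5^4
  c_6 = 1985 = 0·5^0 + 2·5^1 + 4·5^2 + 0·5^3 + 3·5^4
  c_7 = 1420 = 0·5^0 + 4·5^1 + 1·5^2 + 1·5^3 + 2·5^4
Factor λ_0 = (2, 2, 3, 2, 2, 0, 0)
Factor λ_1 = (3, 2, 3, 4, 4, 2, 4)
Factor λ_2 = (4, 4, 3, 0, 1, 4, 1)
Factor λ_3 = (2, 0, 1, 4, 4, 0, 1)
Factor λ_4 = (4, 1, 0, 1, 1, 3, 2)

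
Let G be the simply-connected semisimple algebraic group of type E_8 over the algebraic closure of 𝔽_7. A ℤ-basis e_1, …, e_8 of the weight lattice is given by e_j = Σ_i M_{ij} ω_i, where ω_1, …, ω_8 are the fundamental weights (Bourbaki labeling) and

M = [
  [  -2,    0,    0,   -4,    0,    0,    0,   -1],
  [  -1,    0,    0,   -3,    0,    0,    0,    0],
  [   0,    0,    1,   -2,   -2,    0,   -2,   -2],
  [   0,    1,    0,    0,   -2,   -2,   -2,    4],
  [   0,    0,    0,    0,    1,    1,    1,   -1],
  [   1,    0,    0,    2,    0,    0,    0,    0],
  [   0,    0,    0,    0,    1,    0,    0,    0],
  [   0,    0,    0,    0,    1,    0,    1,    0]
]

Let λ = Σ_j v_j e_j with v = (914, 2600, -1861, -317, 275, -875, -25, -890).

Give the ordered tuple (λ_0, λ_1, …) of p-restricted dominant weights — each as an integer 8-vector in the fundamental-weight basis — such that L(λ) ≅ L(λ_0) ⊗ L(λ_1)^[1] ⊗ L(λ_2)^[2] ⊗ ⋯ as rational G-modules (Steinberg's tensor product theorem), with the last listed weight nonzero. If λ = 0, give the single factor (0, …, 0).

Converting to the ω-basis (c_i = row i of M dotted with v = (914, 2600, -1861, -317, 275, -875, -25, -890)):
  c_1 = -2*914 + 0*2600 + 0*-1861 + -4*-317 + 0*275 + 0*-875 + 0*-25 + -1*-890 = 330
  c_2 = -1*914 + 0*2600 + 0*-1861 + -3*-317 + 0*275 + 0*-875 + 0*-25 + 0*-890 = 37
  c_3 = 0*914 + 0*2600 + 1*-1861 + -2*-317 + -2*275 + 0*-875 + -2*-25 + -2*-890 = 53
  c_4 = 0*914 + 1*2600 + 0*-1861 + 0*-317 + -2*275 + -2*-875 + -2*-25 + 4*-890 = 290
  c_5 = 0*914 + 0*2600 + 0*-1861 + 0*-317 + 1*275 + 1*-875 + 1*-25 + -1*-890 = 265
  c_6 = 1*914 + 0*2600 + 0*-1861 + 2*-317 + 0*275 + 0*-875 + 0*-25 + 0*-890 = 280
  c_7 = 0*914 + 0*2600 + 0*-1861 + 0*-317 + 1*275 + 0*-875 + 0*-25 + 0*-890 = 275
  c_8 = 0*914 + 0*2600 + 0*-1861 + 0*-317 + 1*275 + 0*-875 + 1*-25 + 0*-890 = 250
Expand coordinatewise in base 7:
  c_1 = 330 = 1·7^0 + 5·7^1 + 6·7^2
  c_2 = 37 = 2·7^0 + 5·7^1
  c_3 = 53 = 4·7^0 + 0·7^1 + 1·7^2
  c_4 = 290 = 3·7^0 + 6·7^1 + 5·7^2
  c_5 = 265 = 6·7^0 + 2·7^1 + 5·7^2
  c_6 = 280 = 0·7^0 + 5·7^1 + 5·7^2
  c_7 = 275 = 2·7^0 + 4·7^1 + 5·7^2
  c_8 = 250 = 5·7^0 + 0·7^1 + 5·7^2
p-restricted factor λ_0 = (1, 2, 4, 3, 6, 0, 2, 5)
p-restricted factor λ_1 = (5, 5, 0, 6, 2, 5, 4, 0)
p-restricted factor λ_2 = (6, 0, 1, 5, 5, 5, 5, 5)

((1, 2, 4, 3, 6, 0, 2, 5), (5, 5, 0, 6, 2, 5, 4, 0), (6, 0, 1, 5, 5, 5, 5, 5))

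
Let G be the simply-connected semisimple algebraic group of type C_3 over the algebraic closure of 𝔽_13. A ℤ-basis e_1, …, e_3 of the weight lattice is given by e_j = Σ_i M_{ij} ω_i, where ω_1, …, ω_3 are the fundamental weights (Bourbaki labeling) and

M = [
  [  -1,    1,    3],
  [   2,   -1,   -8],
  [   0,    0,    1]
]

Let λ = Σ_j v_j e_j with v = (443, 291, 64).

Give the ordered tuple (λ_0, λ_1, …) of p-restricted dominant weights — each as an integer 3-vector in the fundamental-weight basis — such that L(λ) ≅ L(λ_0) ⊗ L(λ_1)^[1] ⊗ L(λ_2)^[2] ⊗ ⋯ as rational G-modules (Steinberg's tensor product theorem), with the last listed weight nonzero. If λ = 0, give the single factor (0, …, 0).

((1, 5, 12), (3, 6, 4))

In the fundamental-weight basis, λ has coordinates c = M·v (v = (443, 291, 64)):
  c_1 = (-1)·(443) + 1·291 + 3·64 = 40
  c_2 = 2·443 + (-1)·(291) + (-8)·(64) = 83
  c_3 = 0·443 + 0·291 + 1·64 = 64
p = 13; digits c_i = Σ_j d_{ij}·13^j, 0 ≤ d_{ij} < 13:
  c_1 = 40 = 1·13^0 + 3·13^1
  c_2 = 83 = 5·13^0 + 6·13^1
  c_3 = 64 = 12·13^0 + 4·13^1
λ_0 = (1, 5, 12)
λ_1 = (3, 6, 4)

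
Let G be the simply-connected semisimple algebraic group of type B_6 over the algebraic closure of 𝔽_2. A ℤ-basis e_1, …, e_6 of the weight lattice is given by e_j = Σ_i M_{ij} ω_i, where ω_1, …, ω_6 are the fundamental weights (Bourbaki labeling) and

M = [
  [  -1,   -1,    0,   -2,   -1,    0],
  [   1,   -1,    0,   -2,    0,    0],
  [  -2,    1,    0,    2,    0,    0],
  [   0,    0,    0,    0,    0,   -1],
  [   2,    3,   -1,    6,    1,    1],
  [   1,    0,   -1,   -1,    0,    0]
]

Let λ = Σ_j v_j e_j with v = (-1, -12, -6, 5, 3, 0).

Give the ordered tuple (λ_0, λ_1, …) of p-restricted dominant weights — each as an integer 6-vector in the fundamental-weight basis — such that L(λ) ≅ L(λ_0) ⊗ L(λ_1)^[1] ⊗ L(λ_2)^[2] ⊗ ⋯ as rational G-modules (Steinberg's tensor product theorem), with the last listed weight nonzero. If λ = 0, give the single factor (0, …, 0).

((0, 1, 0, 0, 1, 0),)

In the fundamental-weight basis, λ has coordinates c = M·v (v = (-1, -12, -6, 5, 3, 0)):
  c_1 = (-1)·(-1) + (-1)·(-12) + (0)·(-6) + (-2)·(5) + (-1)·(3) + 0·0 = 0
  c_2 = (1)·(-1) + (-1)·(-12) + (0)·(-6) + (-2)·(5) + 0·3 + 0·0 = 1
  c_3 = (-2)·(-1) + (1)·(-12) + (0)·(-6) + 2·5 + 0·3 + 0·0 = 0
  c_4 = (0)·(-1) + (0)·(-12) + (0)·(-6) + 0·5 + 0·3 + (-1)·(0) = 0
  c_5 = (2)·(-1) + (3)·(-12) + (-1)·(-6) + 6·5 + 1·3 + 1·0 = 1
  c_6 = (1)·(-1) + (0)·(-12) + (-1)·(-6) + (-1)·(5) + 0·3 + 0·0 = 0
Base-2 expansion of each c_i:
  c_1 = 0
  c_2 = 1 = 1·2^0
  c_3 = 0
  c_4 = 0
  c_5 = 1 = 1·2^0
  c_6 = 0
Factor λ_0 = (0, 1, 0, 0, 1, 0)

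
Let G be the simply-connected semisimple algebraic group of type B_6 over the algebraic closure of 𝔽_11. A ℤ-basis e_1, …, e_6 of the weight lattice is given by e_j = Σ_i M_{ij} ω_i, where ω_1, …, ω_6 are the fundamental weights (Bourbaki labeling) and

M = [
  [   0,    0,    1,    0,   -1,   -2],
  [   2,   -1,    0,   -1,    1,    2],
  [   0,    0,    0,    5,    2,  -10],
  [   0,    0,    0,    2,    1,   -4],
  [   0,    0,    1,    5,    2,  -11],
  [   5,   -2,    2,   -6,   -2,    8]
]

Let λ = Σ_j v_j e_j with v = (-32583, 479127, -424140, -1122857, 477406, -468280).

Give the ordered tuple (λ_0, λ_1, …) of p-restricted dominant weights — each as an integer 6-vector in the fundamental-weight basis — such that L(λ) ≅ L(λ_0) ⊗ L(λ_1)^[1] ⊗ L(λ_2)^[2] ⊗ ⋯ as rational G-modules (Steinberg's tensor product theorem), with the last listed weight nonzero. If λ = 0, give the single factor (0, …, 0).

((1, 5, 7, 4, 4, 3), (4, 9, 8, 2, 6, 8), (3, 7, 5, 8, 7, 0), (4, 1, 6, 1, 6, 6), (2, 8, 1, 7, 4, 4))

Change of basis e → ω: c = M·v where v = (-32583, 479127, -424140, -1122857, 477406, -468280):
  c_1 = (0)·(-32583) + 0·479127 + (1)·(-424140) + (0)·(-1122857) + (-1)·(477406) + (-2)·(-468280) = 35014
  c_2 = (2)·(-32583) + (-1)·(479127) + (0)·(-424140) + (-1)·(-1122857) + 1·477406 + (2)·(-468280) = 119410
  c_3 = (0)·(-32583) + 0·479127 + (0)·(-424140) + (5)·(-1122857) + 2·477406 + (-10)·(-468280) = 23327
  c_4 = (0)·(-32583) + 0·479127 + (0)·(-424140) + (2)·(-1122857) + 1·477406 + (-4)·(-468280) = 104812
  c_5 = (0)·(-32583) + 0·479127 + (1)·(-424140) + (5)·(-1122857) + 2·477406 + (-11)·(-468280) = 67467
  c_6 = (5)·(-32583) + (-2)·(479127) + (2)·(-424140) + (-6)·(-1122857) + (-2)·(477406) + (8)·(-468280) = 66641
p = 11; digits c_i = Σ_j d_{ij}·11^j, 0 ≤ d_{ij} < 11:
  c_1 = 35014 = 1·11^0 + 4·11^1 + 3·11^2 + 4·11^3 + 2·11^4
  c_2 = 119410 = 5·11^0 + 9·11^1 + 7·11^2 + 1·11^3 + 8·11^4
  c_3 = 23327 = 7·11^0 + 8·11^1 + 5·11^2 + 6·11^3 + 1·11^4
  c_4 = 104812 = 4·11^0 + 2·11^1 + 8·11^2 + 1·11^3 + 7·11^4
  c_5 = 67467 = 4·11^0 + 6·11^1 + 7·11^2 + 6·11^3 + 4·11^4
  c_6 = 66641 = 3·11^0 + 8·11^1 + 0·11^2 + 6·11^3 + 4·11^4
λ_0 = (1, 5, 7, 4, 4, 3)
λ_1 = (4, 9, 8, 2, 6, 8)
λ_2 = (3, 7, 5, 8, 7, 0)
λ_3 = (4, 1, 6, 1, 6, 6)
λ_4 = (2, 8, 1, 7, 4, 4)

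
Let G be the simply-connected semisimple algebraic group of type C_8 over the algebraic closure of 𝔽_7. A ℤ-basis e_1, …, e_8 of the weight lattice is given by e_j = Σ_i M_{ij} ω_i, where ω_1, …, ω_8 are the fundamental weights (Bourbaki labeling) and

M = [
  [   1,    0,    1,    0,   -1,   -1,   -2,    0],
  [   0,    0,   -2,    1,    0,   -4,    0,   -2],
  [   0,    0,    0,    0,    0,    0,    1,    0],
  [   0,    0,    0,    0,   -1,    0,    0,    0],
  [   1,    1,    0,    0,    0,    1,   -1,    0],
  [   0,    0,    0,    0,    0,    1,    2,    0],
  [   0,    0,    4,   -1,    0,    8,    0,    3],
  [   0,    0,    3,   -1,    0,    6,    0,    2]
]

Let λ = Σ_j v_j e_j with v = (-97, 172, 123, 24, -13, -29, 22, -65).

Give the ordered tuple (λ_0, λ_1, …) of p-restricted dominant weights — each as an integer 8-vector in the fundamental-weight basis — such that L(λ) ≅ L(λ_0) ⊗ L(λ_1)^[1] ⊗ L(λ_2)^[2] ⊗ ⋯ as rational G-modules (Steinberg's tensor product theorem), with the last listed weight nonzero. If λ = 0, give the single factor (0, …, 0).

((3, 3, 1, 6, 3, 1, 6, 6), (3, 3, 3, 1, 3, 2, 5, 5))

Change of basis e → ω: c = M·v where v = (-97, 172, 123, 24, -13, -29, 22, -65):
  c_1 = 1*-97 + 0*172 + 1*123 + 0*24 + -1*-13 + -1*-29 + -2*22 + 0*-65 = 24
  c_2 = 0*-97 + 0*172 + -2*123 + 1*24 + 0*-13 + -4*-29 + 0*22 + -2*-65 = 24
  c_3 = 0*-97 + 0*172 + 0*123 + 0*24 + 0*-13 + 0*-29 + 1*22 + 0*-65 = 22
  c_4 = 0*-97 + 0*172 + 0*123 + 0*24 + -1*-13 + 0*-29 + 0*22 + 0*-65 = 13
  c_5 = 1*-97 + 1*172 + 0*123 + 0*24 + 0*-13 + 1*-29 + -1*22 + 0*-65 = 24
  c_6 = 0*-97 + 0*172 + 0*123 + 0*24 + 0*-13 + 1*-29 + 2*22 + 0*-65 = 15
  c_7 = 0*-97 + 0*172 + 4*123 + -1*24 + 0*-13 + 8*-29 + 0*22 + 3*-65 = 41
  c_8 = 0*-97 + 0*172 + 3*123 + -1*24 + 0*-13 + 6*-29 + 0*22 + 2*-65 = 41
Expand coordinatewise in base 7:
  c_1 = 24 = 3·7^0 + 3·7^1
  c_2 = 24 = 3·7^0 + 3·7^1
  c_3 = 22 = 1·7^0 + 3·7^1
  c_4 = 13 = 6·7^0 + 1·7^1
  c_5 = 24 = 3·7^0 + 3·7^1
  c_6 = 15 = 1·7^0 + 2·7^1
  c_7 = 41 = 6·7^0 + 5·7^1
  c_8 = 41 = 6·7^0 + 5·7^1
p-restricted factor λ_0 = (3, 3, 1, 6, 3, 1, 6, 6)
p-restricted factor λ_1 = (3, 3, 3, 1, 3, 2, 5, 5)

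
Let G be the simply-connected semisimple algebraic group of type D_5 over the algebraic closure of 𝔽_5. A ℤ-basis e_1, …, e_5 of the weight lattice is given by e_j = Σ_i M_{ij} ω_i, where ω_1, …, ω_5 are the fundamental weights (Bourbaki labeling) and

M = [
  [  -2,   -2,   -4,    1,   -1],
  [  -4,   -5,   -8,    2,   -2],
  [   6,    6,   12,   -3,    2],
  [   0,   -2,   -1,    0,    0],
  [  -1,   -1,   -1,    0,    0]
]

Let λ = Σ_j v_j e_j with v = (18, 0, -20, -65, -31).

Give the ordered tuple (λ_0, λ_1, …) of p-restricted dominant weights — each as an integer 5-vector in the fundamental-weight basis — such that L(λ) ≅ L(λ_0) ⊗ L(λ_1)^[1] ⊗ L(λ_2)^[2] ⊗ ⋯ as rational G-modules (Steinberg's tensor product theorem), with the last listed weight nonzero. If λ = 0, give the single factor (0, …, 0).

ω-coordinates c = M·v, v = (18, 0, -20, -65, -31):
  c_1 = (-2)·(18) + (-2)·(0) + (-4)·(-20) + (1)·(-65) + (-1)·(-31) = 10
  c_2 = (-4)·(18) + (-5)·(0) + (-8)·(-20) + (2)·(-65) + (-2)·(-31) = 20
  c_3 = 6·18 + 6·0 + (12)·(-20) + (-3)·(-65) + (2)·(-31) = 1
  c_4 = 0·18 + (-2)·(0) + (-1)·(-20) + (0)·(-65) + (0)·(-31) = 20
  c_5 = (-1)·(18) + (-1)·(0) + (-1)·(-20) + (0)·(-65) + (0)·(-31) = 2
p = 5; digits c_i = Σ_j d_{ij}·5^j, 0 ≤ d_{ij} < 5:
  c_1 = 10 = 0·5^0 + 2·5^1
  c_2 = 20 = 0·5^0 + 4·5^1
  c_3 = 1 = 1·5^0
  c_4 = 20 = 0·5^0 + 4·5^1
  c_5 = 2 = 2·5^0
p-restricted factor λ_0 = (0, 0, 1, 0, 2)
p-restricted factor λ_1 = (2, 4, 0, 4, 0)

((0, 0, 1, 0, 2), (2, 4, 0, 4, 0))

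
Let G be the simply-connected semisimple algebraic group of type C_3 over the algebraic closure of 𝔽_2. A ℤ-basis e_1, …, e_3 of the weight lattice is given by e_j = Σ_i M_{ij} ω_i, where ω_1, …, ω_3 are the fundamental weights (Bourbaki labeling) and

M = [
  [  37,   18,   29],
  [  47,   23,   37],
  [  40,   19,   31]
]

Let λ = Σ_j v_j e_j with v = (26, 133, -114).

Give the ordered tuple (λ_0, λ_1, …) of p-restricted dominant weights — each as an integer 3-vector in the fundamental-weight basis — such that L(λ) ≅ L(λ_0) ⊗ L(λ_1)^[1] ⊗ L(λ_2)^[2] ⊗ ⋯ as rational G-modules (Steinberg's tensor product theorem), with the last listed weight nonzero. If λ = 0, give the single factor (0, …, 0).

Compute c_i = Σ_j M_{ij} v_j with v = (26, 133, -114):
  c_1 = 37*26 + 18*133 + 29*-114 = 50
  c_2 = 47*26 + 23*133 + 37*-114 = 63
  c_3 = 40*26 + 19*133 + 31*-114 = 33
Expand coordinatewise in base 2:
  c_1 = 50 = 0·2^0 + 1·2^1 + 0·2^2 + 0·2^3 + 1·2^4 + 1·2^5
  c_2 = 63 = 1·2^0 + 1·2^1 + 1·2^2 + 1·2^3 + 1·2^4 + 1·2^5
  c_3 = 33 = 1·2^0 + 0·2^1 + 0·2^2 + 0·2^3 + 0·2^4 + 1·2^5
Factor λ_0 = (0, 1, 1)
Factor λ_1 = (1, 1, 0)
Factor λ_2 = (0, 1, 0)
Factor λ_3 = (0, 1, 0)
Factor λ_4 = (1, 1, 0)
Factor λ_5 = (1, 1, 1)

((0, 1, 1), (1, 1, 0), (0, 1, 0), (0, 1, 0), (1, 1, 0), (1, 1, 1))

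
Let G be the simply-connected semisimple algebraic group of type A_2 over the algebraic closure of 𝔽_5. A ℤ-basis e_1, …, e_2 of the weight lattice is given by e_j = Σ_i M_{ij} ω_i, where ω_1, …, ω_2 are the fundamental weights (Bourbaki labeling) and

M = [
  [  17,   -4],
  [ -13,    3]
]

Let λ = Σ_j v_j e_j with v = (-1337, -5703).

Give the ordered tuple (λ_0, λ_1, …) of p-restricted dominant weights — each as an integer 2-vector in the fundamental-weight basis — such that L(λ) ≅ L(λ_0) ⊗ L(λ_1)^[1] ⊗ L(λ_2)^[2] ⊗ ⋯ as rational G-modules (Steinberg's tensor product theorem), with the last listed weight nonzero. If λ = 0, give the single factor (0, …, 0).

((3, 2), (1, 4), (3, 0), (0, 2))

Converting to the ω-basis (c_i = row i of M dotted with v = (-1337, -5703)):
  c_1 = (17)·(-1337) + (-4)·(-5703) = 83
  c_2 = (-13)·(-1337) + (3)·(-5703) = 272
p = 5; digits c_i = Σ_j d_{ij}·5^j, 0 ≤ d_{ij} < 5:
  c_1 = 83 = 3·5^0 + 1·5^1 + 3·5^2
  c_2 = 272 = 2·5^0 + 4·5^1 + 0·5^2 + 2·5^3
p-restricted factor λ_0 = (3, 2)
p-restricted factor λ_1 = (1, 4)
p-restricted factor λ_2 = (3, 0)
p-restricted factor λ_3 = (0, 2)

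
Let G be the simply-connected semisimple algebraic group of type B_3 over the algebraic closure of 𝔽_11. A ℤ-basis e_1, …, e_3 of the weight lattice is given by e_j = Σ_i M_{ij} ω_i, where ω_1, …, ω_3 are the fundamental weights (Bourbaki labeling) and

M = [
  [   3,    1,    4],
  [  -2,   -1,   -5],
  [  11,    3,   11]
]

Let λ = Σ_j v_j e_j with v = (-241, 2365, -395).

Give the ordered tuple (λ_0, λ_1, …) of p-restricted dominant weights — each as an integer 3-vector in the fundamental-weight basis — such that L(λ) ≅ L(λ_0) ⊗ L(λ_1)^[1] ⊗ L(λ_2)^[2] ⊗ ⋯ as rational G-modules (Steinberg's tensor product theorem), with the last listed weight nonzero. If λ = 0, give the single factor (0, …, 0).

ω-coordinates c = M·v, v = (-241, 2365, -395):
  c_1 = 3*-241 + 1*2365 + 4*-395 = 62
  c_2 = -2*-241 + -1*2365 + -5*-395 = 92
  c_3 = 11*-241 + 3*2365 + 11*-395 = 99
Base-11 expansion of each c_i:
  c_1 = 62 = 7·11^0 + 5·11^1
  c_2 = 92 = 4·11^0 + 8·11^1
  c_3 = 99 = 0·11^0 + 9·11^1
p-restricted factor λ_0 = (7, 4, 0)
p-restricted factor λ_1 = (5, 8, 9)

((7, 4, 0), (5, 8, 9))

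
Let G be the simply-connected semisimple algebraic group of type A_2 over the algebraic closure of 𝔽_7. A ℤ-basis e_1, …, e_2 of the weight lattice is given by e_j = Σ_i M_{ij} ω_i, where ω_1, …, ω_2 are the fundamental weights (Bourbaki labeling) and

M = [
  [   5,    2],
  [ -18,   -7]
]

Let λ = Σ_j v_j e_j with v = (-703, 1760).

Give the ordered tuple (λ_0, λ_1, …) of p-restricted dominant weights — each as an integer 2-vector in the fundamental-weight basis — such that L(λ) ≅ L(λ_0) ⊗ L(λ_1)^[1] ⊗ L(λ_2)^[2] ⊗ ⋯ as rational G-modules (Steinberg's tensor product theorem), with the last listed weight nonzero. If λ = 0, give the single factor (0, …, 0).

Compute c_i = Σ_j M_{ij} v_j with v = (-703, 1760):
  c_1 = (5)·(-703) + (2)·(1760) = 5
  c_2 = (-18)·(-703) + (-7)·(1760) = 334
Base-7 expansion of each c_i:
  c_1 = 5 = 5·7^0
  c_2 = 334 = 5·7^0 + 5·7^1 + 6·7^2
Factor λ_0 = (5, 5)
Factor λ_1 = (0, 5)
Factor λ_2 = (0, 6)

((5, 5), (0, 5), (0, 6))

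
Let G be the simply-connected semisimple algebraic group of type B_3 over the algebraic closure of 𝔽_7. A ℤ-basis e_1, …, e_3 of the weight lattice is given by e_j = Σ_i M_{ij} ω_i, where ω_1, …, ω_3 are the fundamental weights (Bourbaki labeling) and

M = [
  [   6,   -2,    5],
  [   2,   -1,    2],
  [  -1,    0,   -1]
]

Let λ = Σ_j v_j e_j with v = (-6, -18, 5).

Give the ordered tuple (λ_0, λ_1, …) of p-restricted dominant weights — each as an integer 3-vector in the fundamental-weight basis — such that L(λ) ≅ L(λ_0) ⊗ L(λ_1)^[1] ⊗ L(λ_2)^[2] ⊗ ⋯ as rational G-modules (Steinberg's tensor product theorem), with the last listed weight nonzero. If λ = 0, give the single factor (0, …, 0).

Compute c_i = Σ_j M_{ij} v_j with v = (-6, -18, 5):
  c_1 = (6)·(-6) + (-2)·(-18) + 5·5 = 25
  c_2 = (2)·(-6) + (-1)·(-18) + 2·5 = 16
  c_3 = (-1)·(-6) + (0)·(-18) + (-1)·(5) = 1
Expand coordinatewise in base 7:
  c_1 = 25 = 4·7^0 + 3·7^1
  c_2 = 16 = 2·7^0 + 2·7^1
  c_3 = 1 = 1·7^0
p-restricted factor λ_0 = (4, 2, 1)
p-restricted factor λ_1 = (3, 2, 0)

((4, 2, 1), (3, 2, 0))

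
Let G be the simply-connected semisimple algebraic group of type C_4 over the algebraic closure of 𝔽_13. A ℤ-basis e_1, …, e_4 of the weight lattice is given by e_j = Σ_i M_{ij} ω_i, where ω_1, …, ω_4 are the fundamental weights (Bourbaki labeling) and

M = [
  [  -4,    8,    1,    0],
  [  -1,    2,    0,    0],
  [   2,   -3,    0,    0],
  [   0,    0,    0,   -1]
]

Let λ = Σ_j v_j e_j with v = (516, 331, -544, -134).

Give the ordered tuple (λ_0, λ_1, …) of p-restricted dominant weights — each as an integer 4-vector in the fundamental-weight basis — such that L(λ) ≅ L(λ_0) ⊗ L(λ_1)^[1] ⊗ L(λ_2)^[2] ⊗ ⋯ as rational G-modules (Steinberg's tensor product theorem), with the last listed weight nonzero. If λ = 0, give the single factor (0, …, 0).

((1, 3, 0, 4), (3, 11, 3, 10))

In the fundamental-weight basis, λ has coordinates c = M·v (v = (516, 331, -544, -134)):
  c_1 = (-4)·(516) + 8·331 + (1)·(-544) + (0)·(-134) = 40
  c_2 = (-1)·(516) + 2·331 + (0)·(-544) + (0)·(-134) = 146
  c_3 = 2·516 + (-3)·(331) + (0)·(-544) + (0)·(-134) = 39
  c_4 = 0·516 + 0·331 + (0)·(-544) + (-1)·(-134) = 134
Base-13 expansion of each c_i:
  c_1 = 40 = 1·13^0 + 3·13^1
  c_2 = 146 = 3·13^0 + 11·13^1
  c_3 = 39 = 0·13^0 + 3·13^1
  c_4 = 134 = 4·13^0 + 10·13^1
Factor λ_0 = (1, 3, 0, 4)
Factor λ_1 = (3, 11, 3, 10)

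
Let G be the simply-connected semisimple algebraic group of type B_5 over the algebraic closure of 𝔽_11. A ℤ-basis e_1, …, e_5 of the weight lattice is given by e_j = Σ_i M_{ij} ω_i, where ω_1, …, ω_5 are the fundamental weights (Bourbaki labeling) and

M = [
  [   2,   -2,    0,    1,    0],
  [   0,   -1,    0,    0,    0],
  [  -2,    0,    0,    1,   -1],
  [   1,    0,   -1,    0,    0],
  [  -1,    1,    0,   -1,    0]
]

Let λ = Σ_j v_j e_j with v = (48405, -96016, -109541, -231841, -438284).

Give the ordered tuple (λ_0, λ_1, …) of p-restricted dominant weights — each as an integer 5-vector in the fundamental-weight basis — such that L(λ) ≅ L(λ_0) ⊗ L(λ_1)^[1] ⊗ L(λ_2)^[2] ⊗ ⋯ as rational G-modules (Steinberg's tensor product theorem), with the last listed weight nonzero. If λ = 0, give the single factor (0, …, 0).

((10, 8, 7, 8, 3), (0, 5, 0, 3, 5), (9, 1, 4, 7, 7), (9, 6, 5, 8, 10), (3, 6, 7, 10, 5))

Compute c_i = Σ_j M_{ij} v_j with v = (48405, -96016, -109541, -231841, -438284):
  c_1 = 2*48405 + -2*-96016 + 0*-109541 + 1*-231841 + 0*-438284 = 57001
  c_2 = 0*48405 + -1*-96016 + 0*-109541 + 0*-231841 + 0*-438284 = 96016
  c_3 = -2*48405 + 0*-96016 + 0*-109541 + 1*-231841 + -1*-438284 = 109633
  c_4 = 1*48405 + 0*-96016 + -1*-109541 + 0*-231841 + 0*-438284 = 157946
  c_5 = -1*48405 + 1*-96016 + 0*-109541 + -1*-231841 + 0*-438284 = 87420
p = 11; digits c_i = Σ_j d_{ij}·11^j, 0 ≤ d_{ij} < 11:
  c_1 = 57001 = 10·11^0 + 0·11^1 + 9·11^2 + 9·11^3 + 3·11^4
  c_2 = 96016 = 8·11^0 + 5·11^1 + 1·11^2 + 6·11^3 + 6·11^4
  c_3 = 109633 = 7·11^0 + 0·11^1 + 4·11^2 + 5·11^3 + 7·11^4
  c_4 = 157946 = 8·11^0 + 3·11^1 + 7·11^2 + 8·11^3 + 10·11^4
  c_5 = 87420 = 3·11^0 + 5·11^1 + 7·11^2 + 10·11^3 + 5·11^4
Factor λ_0 = (10, 8, 7, 8, 3)
Factor λ_1 = (0, 5, 0, 3, 5)
Factor λ_2 = (9, 1, 4, 7, 7)
Factor λ_3 = (9, 6, 5, 8, 10)
Factor λ_4 = (3, 6, 7, 10, 5)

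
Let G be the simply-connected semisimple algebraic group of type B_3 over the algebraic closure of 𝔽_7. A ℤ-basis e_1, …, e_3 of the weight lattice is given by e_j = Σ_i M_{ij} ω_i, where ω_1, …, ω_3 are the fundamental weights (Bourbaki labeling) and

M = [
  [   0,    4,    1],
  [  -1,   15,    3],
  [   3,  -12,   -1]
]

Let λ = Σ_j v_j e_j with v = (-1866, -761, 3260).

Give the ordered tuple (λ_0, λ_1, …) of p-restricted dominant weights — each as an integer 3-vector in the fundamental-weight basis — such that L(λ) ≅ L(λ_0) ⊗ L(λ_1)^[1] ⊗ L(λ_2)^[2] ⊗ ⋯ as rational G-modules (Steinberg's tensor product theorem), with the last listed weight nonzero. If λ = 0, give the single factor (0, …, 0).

((6, 0, 1), (2, 5, 4), (4, 4, 5))

Compute c_i = Σ_j M_{ij} v_j with v = (-1866, -761, 3260):
  c_1 = (0)·(-1866) + (4)·(-761) + (1)·(3260) = 216
  c_2 = (-1)·(-1866) + (15)·(-761) + (3)·(3260) = 231
  c_3 = (3)·(-1866) + (-12)·(-761) + (-1)·(3260) = 274
Expand coordinatewise in base 7:
  c_1 = 216 = 6·7^0 + 2·7^1 + 4·7^2
  c_2 = 231 = 0·7^0 + 5·7^1 + 4·7^2
  c_3 = 274 = 1·7^0 + 4·7^1 + 5·7^2
λ_0 = (6, 0, 1)
λ_1 = (2, 5, 4)
λ_2 = (4, 4, 5)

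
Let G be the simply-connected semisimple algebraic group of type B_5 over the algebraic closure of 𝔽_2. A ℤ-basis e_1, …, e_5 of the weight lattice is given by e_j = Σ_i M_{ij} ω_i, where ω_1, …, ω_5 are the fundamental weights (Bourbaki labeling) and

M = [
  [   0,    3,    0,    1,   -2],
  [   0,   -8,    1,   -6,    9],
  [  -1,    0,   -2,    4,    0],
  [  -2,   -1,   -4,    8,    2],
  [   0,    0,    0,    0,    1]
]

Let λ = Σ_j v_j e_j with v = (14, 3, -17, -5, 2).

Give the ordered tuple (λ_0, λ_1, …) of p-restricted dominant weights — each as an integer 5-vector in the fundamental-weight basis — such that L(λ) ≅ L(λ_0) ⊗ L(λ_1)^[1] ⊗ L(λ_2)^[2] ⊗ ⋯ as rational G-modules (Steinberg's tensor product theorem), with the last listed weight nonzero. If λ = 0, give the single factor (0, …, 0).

((0, 1, 0, 1, 0), (0, 1, 0, 0, 1), (0, 1, 0, 0, 0))

In the fundamental-weight basis, λ has coordinates c = M·v (v = (14, 3, -17, -5, 2)):
  c_1 = (0)·(14) + (3)·(3) + (0)·(-17) + (1)·(-5) + (-2)·(2) = 0
  c_2 = (0)·(14) + (-8)·(3) + (1)·(-17) + (-6)·(-5) + (9)·(2) = 7
  c_3 = (-1)·(14) + (0)·(3) + (-2)·(-17) + (4)·(-5) + (0)·(2) = 0
  c_4 = (-2)·(14) + (-1)·(3) + (-4)·(-17) + (8)·(-5) + (2)·(2) = 1
  c_5 = (0)·(14) + (0)·(3) + (0)·(-17) + (0)·(-5) + (1)·(2) = 2
Base-2 expansion of each c_i:
  c_1 = 0
  c_2 = 7 = 1·2^0 + 1·2^1 + 1·2^2
  c_3 = 0
  c_4 = 1 = 1·2^0
  c_5 = 2 = 0·2^0 + 1·2^1
λ_0 = (0, 1, 0, 1, 0)
λ_1 = (0, 1, 0, 0, 1)
λ_2 = (0, 1, 0, 0, 0)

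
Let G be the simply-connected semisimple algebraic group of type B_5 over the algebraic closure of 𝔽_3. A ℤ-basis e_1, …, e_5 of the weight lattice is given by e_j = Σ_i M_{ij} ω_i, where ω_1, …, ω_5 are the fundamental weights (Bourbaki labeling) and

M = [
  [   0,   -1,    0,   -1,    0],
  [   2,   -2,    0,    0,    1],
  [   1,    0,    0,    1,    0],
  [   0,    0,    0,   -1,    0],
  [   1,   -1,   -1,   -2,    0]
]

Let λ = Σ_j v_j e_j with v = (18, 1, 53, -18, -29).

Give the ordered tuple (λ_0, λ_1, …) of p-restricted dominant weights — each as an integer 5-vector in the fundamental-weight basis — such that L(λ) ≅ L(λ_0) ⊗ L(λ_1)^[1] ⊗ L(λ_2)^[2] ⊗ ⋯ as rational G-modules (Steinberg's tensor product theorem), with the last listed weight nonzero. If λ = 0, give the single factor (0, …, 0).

((2, 2, 0, 0, 0), (2, 1, 0, 0, 0), (1, 0, 0, 2, 0))

In the fundamental-weight basis, λ has coordinates c = M·v (v = (18, 1, 53, -18, -29)):
  c_1 = (0)·(18) + (-1)·(1) + (0)·(53) + (-1)·(-18) + (0)·(-29) = 17
  c_2 = (2)·(18) + (-2)·(1) + (0)·(53) + (0)·(-18) + (1)·(-29) = 5
  c_3 = (1)·(18) + (0)·(1) + (0)·(53) + (1)·(-18) + (0)·(-29) = 0
  c_4 = (0)·(18) + (0)·(1) + (0)·(53) + (-1)·(-18) + (0)·(-29) = 18
  c_5 = (1)·(18) + (-1)·(1) + (-1)·(53) + (-2)·(-18) + (0)·(-29) = 0
Writing each c_i in base p = 3:
  c_1 = 17 = 2·3^0 + 2·3^1 + 1·3^2
  c_2 = 5 = 2·3^0 + 1·3^1
  c_3 = 0
  c_4 = 18 = 0·3^0 + 0·3^1 + 2·3^2
  c_5 = 0
Factor λ_0 = (2, 2, 0, 0, 0)
Factor λ_1 = (2, 1, 0, 0, 0)
Factor λ_2 = (1, 0, 0, 2, 0)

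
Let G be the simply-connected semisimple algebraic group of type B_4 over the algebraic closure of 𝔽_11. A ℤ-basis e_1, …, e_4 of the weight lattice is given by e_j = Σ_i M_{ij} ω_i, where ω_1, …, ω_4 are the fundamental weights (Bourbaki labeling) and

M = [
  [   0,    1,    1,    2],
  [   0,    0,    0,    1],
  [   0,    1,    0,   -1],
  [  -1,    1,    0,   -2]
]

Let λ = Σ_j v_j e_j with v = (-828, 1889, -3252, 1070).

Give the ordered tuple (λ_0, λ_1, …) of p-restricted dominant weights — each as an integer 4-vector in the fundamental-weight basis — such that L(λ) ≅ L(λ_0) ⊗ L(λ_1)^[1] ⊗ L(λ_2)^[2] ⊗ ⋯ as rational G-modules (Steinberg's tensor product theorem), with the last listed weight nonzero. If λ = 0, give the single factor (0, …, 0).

((7, 3, 5, 5), (4, 9, 8, 8), (6, 8, 6, 4))

Change of basis e → ω: c = M·v where v = (-828, 1889, -3252, 1070):
  c_1 = (0)·(-828) + 1·1889 + (1)·(-3252) + 2·1070 = 777
  c_2 = (0)·(-828) + 0·1889 + (0)·(-3252) + 1·1070 = 1070
  c_3 = (0)·(-828) + 1·1889 + (0)·(-3252) + (-1)·(1070) = 819
  c_4 = (-1)·(-828) + 1·1889 + (0)·(-3252) + (-2)·(1070) = 577
Expand coordinatewise in base 11:
  c_1 = 777 = 7·11^0 + 4·11^1 + 6·11^2
  c_2 = 1070 = 3·11^0 + 9·11^1 + 8·11^2
  c_3 = 819 = 5·11^0 + 8·11^1 + 6·11^2
  c_4 = 577 = 5·11^0 + 8·11^1 + 4·11^2
p-restricted factor λ_0 = (7, 3, 5, 5)
p-restricted factor λ_1 = (4, 9, 8, 8)
p-restricted factor λ_2 = (6, 8, 6, 4)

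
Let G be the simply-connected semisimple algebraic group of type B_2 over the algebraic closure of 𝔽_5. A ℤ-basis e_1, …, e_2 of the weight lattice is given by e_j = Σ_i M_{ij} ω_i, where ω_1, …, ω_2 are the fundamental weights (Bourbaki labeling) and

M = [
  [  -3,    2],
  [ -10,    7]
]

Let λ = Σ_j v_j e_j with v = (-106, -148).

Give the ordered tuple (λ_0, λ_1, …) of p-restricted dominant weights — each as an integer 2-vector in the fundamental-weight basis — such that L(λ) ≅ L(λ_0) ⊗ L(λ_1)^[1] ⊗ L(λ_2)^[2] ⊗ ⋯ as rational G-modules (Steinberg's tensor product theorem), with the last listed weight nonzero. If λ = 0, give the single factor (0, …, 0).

ω-coordinates c = M·v, v = (-106, -148):
  c_1 = -3*-106 + 2*-148 = 22
  c_2 = -10*-106 + 7*-148 = 24
Expand coordinatewise in base 5:
  c_1 = 22 = 2·5^0 + 4·5^1
  c_2 = 24 = 4·5^0 + 4·5^1
p-restricted factor λ_0 = (2, 4)
p-restricted factor λ_1 = (4, 4)

((2, 4), (4, 4))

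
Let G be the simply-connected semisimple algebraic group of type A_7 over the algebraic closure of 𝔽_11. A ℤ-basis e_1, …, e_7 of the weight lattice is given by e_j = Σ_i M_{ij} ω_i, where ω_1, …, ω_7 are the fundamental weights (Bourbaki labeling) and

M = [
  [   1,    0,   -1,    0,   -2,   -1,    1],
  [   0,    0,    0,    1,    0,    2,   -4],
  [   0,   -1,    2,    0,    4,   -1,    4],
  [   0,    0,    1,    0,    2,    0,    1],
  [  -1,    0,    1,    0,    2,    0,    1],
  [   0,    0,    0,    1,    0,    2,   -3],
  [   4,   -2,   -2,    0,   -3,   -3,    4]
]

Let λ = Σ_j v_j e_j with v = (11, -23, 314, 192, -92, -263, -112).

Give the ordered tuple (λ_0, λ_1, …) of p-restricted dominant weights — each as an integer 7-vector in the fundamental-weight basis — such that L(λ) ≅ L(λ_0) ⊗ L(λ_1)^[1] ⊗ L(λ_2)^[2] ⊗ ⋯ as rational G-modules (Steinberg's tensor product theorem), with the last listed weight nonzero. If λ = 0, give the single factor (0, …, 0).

((10, 4, 10, 7, 7, 2, 2), (2, 10, 8, 1, 0, 0, 7))

Compute c_i = Σ_j M_{ij} v_j with v = (11, -23, 314, 192, -92, -263, -112):
  c_1 = (1)·(11) + (0)·(-23) + (-1)·(314) + (0)·(192) + (-2)·(-92) + (-1)·(-263) + (1)·(-112) = 32
  c_2 = (0)·(11) + (0)·(-23) + (0)·(314) + (1)·(192) + (0)·(-92) + (2)·(-263) + (-4)·(-112) = 114
  c_3 = (0)·(11) + (-1)·(-23) + (2)·(314) + (0)·(192) + (4)·(-92) + (-1)·(-263) + (4)·(-112) = 98
  c_4 = (0)·(11) + (0)·(-23) + (1)·(314) + (0)·(192) + (2)·(-92) + (0)·(-263) + (1)·(-112) = 18
  c_5 = (-1)·(11) + (0)·(-23) + (1)·(314) + (0)·(192) + (2)·(-92) + (0)·(-263) + (1)·(-112) = 7
  c_6 = (0)·(11) + (0)·(-23) + (0)·(314) + (1)·(192) + (0)·(-92) + (2)·(-263) + (-3)·(-112) = 2
  c_7 = (4)·(11) + (-2)·(-23) + (-2)·(314) + (0)·(192) + (-3)·(-92) + (-3)·(-263) + (4)·(-112) = 79
Writing each c_i in base p = 11:
  c_1 = 32 = 10·11^0 + 2·11^1
  c_2 = 114 = 4·11^0 + 10·11^1
  c_3 = 98 = 10·11^0 + 8·11^1
  c_4 = 18 = 7·11^0 + 1·11^1
  c_5 = 7 = 7·11^0
  c_6 = 2 = 2·11^0
  c_7 = 79 = 2·11^0 + 7·11^1
λ_0 = (10, 4, 10, 7, 7, 2, 2)
λ_1 = (2, 10, 8, 1, 0, 0, 7)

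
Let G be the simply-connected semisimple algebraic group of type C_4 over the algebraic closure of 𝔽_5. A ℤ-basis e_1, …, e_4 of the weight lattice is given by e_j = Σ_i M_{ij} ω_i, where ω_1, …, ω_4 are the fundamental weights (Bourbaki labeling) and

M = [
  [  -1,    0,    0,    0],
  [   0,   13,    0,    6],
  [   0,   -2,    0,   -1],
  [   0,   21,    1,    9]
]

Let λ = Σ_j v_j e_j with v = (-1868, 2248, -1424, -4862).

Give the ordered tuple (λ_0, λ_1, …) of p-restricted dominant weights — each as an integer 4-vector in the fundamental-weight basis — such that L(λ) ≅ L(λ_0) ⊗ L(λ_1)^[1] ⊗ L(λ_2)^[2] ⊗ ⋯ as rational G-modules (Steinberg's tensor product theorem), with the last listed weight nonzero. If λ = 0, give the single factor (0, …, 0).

Compute c_i = Σ_j M_{ij} v_j with v = (-1868, 2248, -1424, -4862):
  c_1 = (-1)·(-1868) + (0)·(2248) + (0)·(-1424) + (0)·(-4862) = 1868
  c_2 = (0)·(-1868) + (13)·(2248) + (0)·(-1424) + (6)·(-4862) = 52
  c_3 = (0)·(-1868) + (-2)·(2248) + (0)·(-1424) + (-1)·(-4862) = 366
  c_4 = (0)·(-1868) + (21)·(2248) + (1)·(-1424) + (9)·(-4862) = 2026
Writing each c_i in base p = 5:
  c_1 = 1868 = 3·5^0 + 3·5^1 + 4·5^2 + 4·5^3 + 2·5^4
  c_2 = 52 = 2·5^0 + 0·5^1 + 2·5^2
  c_3 = 366 = 1·5^0 + 3·5^1 + 4·5^2 + 2·5^3
  c_4 = 2026 = 1·5^0 + 0·5^1 + 1·5^2 + 1·5^3 + 3·5^4
p-restricted factor λ_0 = (3, 2, 1, 1)
p-restricted factor λ_1 = (3, 0, 3, 0)
p-restricted factor λ_2 = (4, 2, 4, 1)
p-restricted factor λ_3 = (4, 0, 2, 1)
p-restricted factor λ_4 = (2, 0, 0, 3)

((3, 2, 1, 1), (3, 0, 3, 0), (4, 2, 4, 1), (4, 0, 2, 1), (2, 0, 0, 3))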